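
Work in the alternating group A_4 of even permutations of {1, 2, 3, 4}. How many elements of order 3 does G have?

8

The elements of order 3 are: (2 3 4), (2 4 3), (1 2 3), (1 2 4), (1 3 2), (1 3 4), (1 4 2), (1 4 3).
That's 8.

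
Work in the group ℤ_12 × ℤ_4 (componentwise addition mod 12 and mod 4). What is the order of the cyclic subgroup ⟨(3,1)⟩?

4

The order of (3,1) in Z_12 × Z_4 is lcm(ord(3) in Z_12, ord(1) in Z_4).
ord(3) = 4 and ord(1) = 4, so |⟨(3,1)⟩| = lcm(4, 4) = 4.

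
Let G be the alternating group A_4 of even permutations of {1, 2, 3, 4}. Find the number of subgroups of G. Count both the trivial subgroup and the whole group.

|G| = 12, so by Lagrange every subgroup order divides 12. Divisors: 1, 2, 3, 4, 6, 12.
Subgroups by order — order 1: 1; order 2: 3; order 3: 4; order 4: 1; order 6: 0; order 12: 1.
Total: 1 + 3 + 4 + 1 + 0 + 1 = 10.

10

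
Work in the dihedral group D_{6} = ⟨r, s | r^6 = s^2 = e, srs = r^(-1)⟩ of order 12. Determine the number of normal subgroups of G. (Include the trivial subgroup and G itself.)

G has 16 subgroups. Checking conjugation-invariance by order — order 1: 1/1 normal; order 2: 1/7 normal; order 3: 1/1 normal; order 4: 0/3 normal; order 6: 3/3 normal; order 12: 1/1 normal.
Total normal subgroups: 7.

7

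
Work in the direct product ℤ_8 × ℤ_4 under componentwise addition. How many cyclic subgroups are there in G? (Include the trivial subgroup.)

Each element a generates a cyclic subgroup ⟨a⟩; distinct elements may generate the same one (a cyclic group of order d has φ(d) generators).
Cyclic subgroups by order — order 1: 1; order 2: 3; order 4: 6; order 8: 4.
Total: 14.

14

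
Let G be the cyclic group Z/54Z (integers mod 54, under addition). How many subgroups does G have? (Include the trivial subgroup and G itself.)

A cyclic group of order 54 has exactly one subgroup for each divisor of 54.
Divisors of 54: 1, 2, 3, 6, 9, 18, 27, 54.
So Z/54Z has 8 subgroups.

8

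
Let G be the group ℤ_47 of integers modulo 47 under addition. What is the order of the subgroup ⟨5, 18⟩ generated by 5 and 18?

|⟨5⟩| = 47 and |⟨18⟩| = 47, so |H| is a multiple of lcm(47, 47) = 47 and divides |G| = 47.
Closing {5, 18} under the group operation gives all of G, so |H| = 47.

47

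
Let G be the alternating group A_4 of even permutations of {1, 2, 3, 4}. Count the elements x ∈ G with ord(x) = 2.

The elements of order 2 are: (1 2)(3 4), (1 3)(2 4), (1 4)(2 3).
That's 3.

3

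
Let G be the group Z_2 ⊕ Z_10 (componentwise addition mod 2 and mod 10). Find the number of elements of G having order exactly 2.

An element (a,b) has order lcm(ord(a), ord(b)); count pairs with lcm equal to 2.
Enumerating gives 3 such elements.

3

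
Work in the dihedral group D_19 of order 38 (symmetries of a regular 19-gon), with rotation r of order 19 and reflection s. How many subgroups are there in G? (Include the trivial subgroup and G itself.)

22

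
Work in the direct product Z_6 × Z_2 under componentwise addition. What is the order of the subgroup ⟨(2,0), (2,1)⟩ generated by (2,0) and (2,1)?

6

|⟨(2,0)⟩| = 3 and |⟨(2,1)⟩| = 6, so |H| is a multiple of lcm(3, 6) = 6 and divides |G| = 12.
Closing under the operation: H = {(0,0), (0,1), (2,0), (2,1), (4,0), (4,1)}, so |H| = 6.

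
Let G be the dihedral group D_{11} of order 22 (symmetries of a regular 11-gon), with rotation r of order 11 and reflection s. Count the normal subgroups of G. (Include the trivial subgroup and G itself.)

G has 14 subgroups. Checking conjugation-invariance by order — order 1: 1/1 normal; order 2: 0/11 normal; order 11: 1/1 normal; order 22: 1/1 normal.
Total normal subgroups: 3.

3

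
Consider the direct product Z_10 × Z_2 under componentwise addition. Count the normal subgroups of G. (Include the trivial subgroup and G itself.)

10

G is abelian, so every subgroup is normal.
G has 10 subgroups in total, hence 10 normal subgroups.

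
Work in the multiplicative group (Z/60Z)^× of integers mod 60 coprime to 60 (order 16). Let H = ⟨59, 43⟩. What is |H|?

8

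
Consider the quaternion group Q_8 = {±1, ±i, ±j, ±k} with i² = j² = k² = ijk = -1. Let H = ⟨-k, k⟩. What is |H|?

4

|⟨-k⟩| = 4 and |⟨k⟩| = 4, so |H| is a multiple of lcm(4, 4) = 4 and divides |G| = 8.
Closing under the operation: H = {1, -1, k, -k}, so |H| = 4.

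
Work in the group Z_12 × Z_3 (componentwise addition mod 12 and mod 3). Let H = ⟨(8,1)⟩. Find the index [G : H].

12

|⟨(8,1)⟩| = 3 and |G| = 36.
By Lagrange, [G : H] = |G|/|H| = 36/3 = 12.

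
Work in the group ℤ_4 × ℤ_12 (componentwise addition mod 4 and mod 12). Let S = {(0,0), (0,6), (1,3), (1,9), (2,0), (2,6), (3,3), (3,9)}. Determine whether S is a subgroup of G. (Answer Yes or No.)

Yes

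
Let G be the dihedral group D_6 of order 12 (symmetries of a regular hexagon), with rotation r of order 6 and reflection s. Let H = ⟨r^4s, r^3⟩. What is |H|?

|⟨r^4s⟩| = 2 and |⟨r^3⟩| = 2, so |H| is a multiple of lcm(2, 2) = 2 and divides |G| = 12.
Closing under the operation: H = {e, r^3, rs, r^4s}, so |H| = 4.

4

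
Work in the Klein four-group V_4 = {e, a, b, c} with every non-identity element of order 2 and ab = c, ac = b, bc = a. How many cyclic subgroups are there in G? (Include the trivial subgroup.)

4

Group the elements of G by the cyclic subgroup they generate; each cyclic subgroup of order d accounts for φ(d) elements.
Cyclic subgroups by order — order 1: 1; order 2: 3.
Total: 4.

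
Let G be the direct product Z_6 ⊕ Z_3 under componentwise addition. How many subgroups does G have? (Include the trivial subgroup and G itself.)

12

|G| = 18, so by Lagrange every subgroup order divides 18. Divisors: 1, 2, 3, 6, 9, 18.
Subgroups by order — order 1: 1; order 2: 1; order 3: 4; order 6: 4; order 9: 1; order 18: 1.
Total: 1 + 1 + 4 + 4 + 1 + 1 = 12.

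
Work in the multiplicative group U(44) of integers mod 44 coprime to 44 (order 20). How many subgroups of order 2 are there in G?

3

|G| = 20 and 2 | 20, so subgroups of order 2 are possible by Lagrange.
The subgroups of order 2 are: {1, 21}; {1, 23}; {1, 43}.
So G has 3 subgroups of order 2.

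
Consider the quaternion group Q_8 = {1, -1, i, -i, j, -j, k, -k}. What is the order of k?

4

Computing powers of k: the smallest k with (k)^k = e is k = 4.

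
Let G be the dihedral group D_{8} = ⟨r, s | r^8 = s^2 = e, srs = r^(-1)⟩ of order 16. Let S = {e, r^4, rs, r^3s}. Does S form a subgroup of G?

Closure fails: r^4 · r^3s = r^7s ∉ S. So S is not a subgroup.

No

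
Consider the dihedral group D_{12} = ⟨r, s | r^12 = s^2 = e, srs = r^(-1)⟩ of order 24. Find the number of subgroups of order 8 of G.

|G| = 24 and 8 | 24, so subgroups of order 8 are possible by Lagrange.
The subgroups of order 8 are: {e, r^3, r^6, r^9, rs, r^4s, r^7s, r^10s}; {e, r^3, r^6, r^9, r^2s, r^5s, r^8s, r^11s}; {e, r^3, r^6, r^9, s, r^3s, r^6s, r^9s}.
So G has 3 subgroups of order 8.

3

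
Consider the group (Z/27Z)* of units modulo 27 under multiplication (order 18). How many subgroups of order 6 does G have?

|G| = 18 and 6 | 18, so subgroups of order 6 are possible by Lagrange.
The subgroups of order 6 are: {1, 8, 10, 17, 19, 26}.
So G has 1 subgroup of order 6.

1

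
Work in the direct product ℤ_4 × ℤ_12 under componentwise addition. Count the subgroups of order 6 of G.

|G| = 48 and 6 | 48, so subgroups of order 6 are possible by Lagrange.
The subgroups of order 6 are: {(0,0), (0,2), (0,4), (0,6), (0,8), (0,10)}; {(0,0), (0,4), (0,8), (2,0), (2,4), (2,8)}; {(0,0), (0,4), (0,8), (2,2), (2,6), (2,10)}.
So G has 3 subgroups of order 6.

3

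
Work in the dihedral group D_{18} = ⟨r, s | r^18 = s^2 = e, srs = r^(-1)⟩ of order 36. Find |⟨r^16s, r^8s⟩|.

|⟨r^16s⟩| = 2 and |⟨r^8s⟩| = 2, so |H| is a multiple of lcm(2, 2) = 2 and divides |G| = 36.
Closing under the operation: H = {e, r^2, r^4, r^6, r^8, r^10, r^12, r^14, r^16, s, r^2s, r^4s, r^6s, r^8s, r^10s, r^12s, r^14s, r^16s}, so |H| = 18.

18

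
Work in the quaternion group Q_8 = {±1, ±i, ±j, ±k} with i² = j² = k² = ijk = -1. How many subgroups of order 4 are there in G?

3

|G| = 8 and 4 | 8, so subgroups of order 4 are possible by Lagrange.
The subgroups of order 4 are: {1, -1, i, -i}; {1, -1, j, -j}; {1, -1, k, -k}.
So G has 3 subgroups of order 4.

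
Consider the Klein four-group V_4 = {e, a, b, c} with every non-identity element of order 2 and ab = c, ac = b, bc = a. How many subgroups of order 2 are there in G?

3

|G| = 4 and 2 | 4, so subgroups of order 2 are possible by Lagrange.
The subgroups of order 2 are: {e, a}; {e, b}; {e, c}.
So G has 3 subgroups of order 2.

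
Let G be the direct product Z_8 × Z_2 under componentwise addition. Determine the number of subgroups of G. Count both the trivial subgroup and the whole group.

11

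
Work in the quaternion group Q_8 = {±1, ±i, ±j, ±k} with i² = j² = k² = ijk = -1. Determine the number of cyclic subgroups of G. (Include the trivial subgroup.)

Each element a generates a cyclic subgroup ⟨a⟩; distinct elements may generate the same one (a cyclic group of order d has φ(d) generators).
Cyclic subgroups by order — order 1: 1; order 2: 1; order 4: 3.
Total: 5.

5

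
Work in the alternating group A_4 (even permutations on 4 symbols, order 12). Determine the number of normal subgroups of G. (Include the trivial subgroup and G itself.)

3

G has 10 subgroups. Checking conjugation-invariance by order — order 1: 1/1 normal; order 2: 0/3 normal; order 3: 0/4 normal; order 4: 1/1 normal; order 12: 1/1 normal.
Total normal subgroups: 3.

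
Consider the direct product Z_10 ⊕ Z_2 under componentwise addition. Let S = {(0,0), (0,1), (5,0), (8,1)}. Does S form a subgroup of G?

No

(8,1) ∈ S but its inverse (2,1) ∉ S, so S is not a subgroup.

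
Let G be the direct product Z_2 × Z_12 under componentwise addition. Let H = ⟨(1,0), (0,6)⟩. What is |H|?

4

|⟨(1,0)⟩| = 2 and |⟨(0,6)⟩| = 2, so |H| is a multiple of lcm(2, 2) = 2 and divides |G| = 24.
Closing under the operation: H = {(0,0), (0,6), (1,0), (1,6)}, so |H| = 4.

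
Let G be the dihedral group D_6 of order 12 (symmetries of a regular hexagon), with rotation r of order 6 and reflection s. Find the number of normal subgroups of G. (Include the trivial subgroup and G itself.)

G has 16 subgroups. Checking conjugation-invariance by order — order 1: 1/1 normal; order 2: 1/7 normal; order 3: 1/1 normal; order 4: 0/3 normal; order 6: 3/3 normal; order 12: 1/1 normal.
Total normal subgroups: 7.

7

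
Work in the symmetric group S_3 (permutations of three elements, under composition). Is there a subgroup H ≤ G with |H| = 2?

2 | 6. A subgroup of order 2 is {e, (1 2)}.

Yes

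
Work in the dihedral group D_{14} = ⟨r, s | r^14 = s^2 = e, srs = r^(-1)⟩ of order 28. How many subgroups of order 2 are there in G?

|G| = 28 and 2 | 28, so subgroups of order 2 are possible by Lagrange.
The subgroups of order 2 are: {e, r^10s}; {e, r^11s}; {e, r^12s}; {e, r^13s}; … (15 in all).
So G has 15 subgroups of order 2.

15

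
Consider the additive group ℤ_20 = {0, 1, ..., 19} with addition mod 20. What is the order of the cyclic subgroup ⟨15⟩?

4

In ℤ_20, the order of an element a is n/gcd(a, n).
gcd(15, 20) = 5, so |⟨15⟩| = 20/5 = 4.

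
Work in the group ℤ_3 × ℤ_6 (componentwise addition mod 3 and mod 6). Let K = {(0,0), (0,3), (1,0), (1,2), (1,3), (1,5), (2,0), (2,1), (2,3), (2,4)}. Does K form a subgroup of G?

|K| = 10 does not divide |G| = 18, so by Lagrange K is not a subgroup.

No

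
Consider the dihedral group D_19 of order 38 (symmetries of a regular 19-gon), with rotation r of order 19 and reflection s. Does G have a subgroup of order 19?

19 | 38. A subgroup of order 19 is {e, r, r^2, r^3, r^4, r^5, r^6, r^7, r^8, r^9, r^10, r^11, r^12, r^13, r^14, r^15, r^16, r^17, r^18}.

Yes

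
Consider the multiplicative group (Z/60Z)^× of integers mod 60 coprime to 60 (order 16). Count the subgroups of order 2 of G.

7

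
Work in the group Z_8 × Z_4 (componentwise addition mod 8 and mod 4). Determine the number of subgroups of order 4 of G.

|G| = 32 and 4 | 32, so subgroups of order 4 are possible by Lagrange.
The subgroups of order 4 are: {(0,0), (0,1), (0,2), (0,3)}; {(0,0), (0,2), (4,0), (4,2)}; {(0,0), (0,2), (4,1), (4,3)}; {(0,0), (2,0), (4,0), (6,0)}; … (7 in all).
So G has 7 subgroups of order 4.

7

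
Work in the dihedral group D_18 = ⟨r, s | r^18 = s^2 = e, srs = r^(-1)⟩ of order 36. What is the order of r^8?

Computing powers of r^8: the smallest k with (r^8)^k = e is k = 9.

9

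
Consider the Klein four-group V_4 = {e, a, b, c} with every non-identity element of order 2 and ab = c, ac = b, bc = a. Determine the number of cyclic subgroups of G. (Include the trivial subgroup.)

Group the elements of G by the cyclic subgroup they generate; each cyclic subgroup of order d accounts for φ(d) elements.
Cyclic subgroups by order — order 1: 1; order 2: 3.
Total: 4.

4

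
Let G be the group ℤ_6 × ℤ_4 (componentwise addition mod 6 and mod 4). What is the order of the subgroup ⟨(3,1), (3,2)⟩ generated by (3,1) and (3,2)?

8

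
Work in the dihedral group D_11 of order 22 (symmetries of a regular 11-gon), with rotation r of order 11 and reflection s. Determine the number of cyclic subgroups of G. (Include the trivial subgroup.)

A cyclic subgroup of order d is generated by each of its φ(d) elements of order d, so the cyclic subgroups of order d number (#elements of order d)/φ(d).
Cyclic subgroups by order — order 1: 1; order 2: 11; order 11: 1.
Total: 13.

13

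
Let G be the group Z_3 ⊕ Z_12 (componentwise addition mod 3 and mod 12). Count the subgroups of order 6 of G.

|G| = 36 and 6 | 36, so subgroups of order 6 are possible by Lagrange.
The subgroups of order 6 are: {(0,0), (0,2), (0,4), (0,6), (0,8), (0,10)}; {(0,0), (0,6), (1,0), (1,6), (2,0), (2,6)}; {(0,0), (0,6), (1,4), (1,10), (2,2), (2,8)}; {(0,0), (0,6), (1,2), (1,8), (2,4), (2,10)}.
So G has 4 subgroups of order 6.

4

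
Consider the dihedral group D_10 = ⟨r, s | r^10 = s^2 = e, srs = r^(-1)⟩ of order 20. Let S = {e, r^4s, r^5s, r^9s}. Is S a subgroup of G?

No

Closure fails: r^5s · r^9s = r^6 ∉ S. So S is not a subgroup.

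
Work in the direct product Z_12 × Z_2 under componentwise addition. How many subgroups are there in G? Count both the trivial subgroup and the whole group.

|G| = 24, so by Lagrange every subgroup order divides 24. Divisors: 1, 2, 3, 4, 6, 8, 12, 24.
Subgroups by order — order 1: 1; order 2: 3; order 3: 1; order 4: 3; order 6: 3; order 8: 1; order 12: 3; order 24: 1.
Total: 1 + 3 + 1 + 3 + 3 + 1 + 3 + 1 = 16.

16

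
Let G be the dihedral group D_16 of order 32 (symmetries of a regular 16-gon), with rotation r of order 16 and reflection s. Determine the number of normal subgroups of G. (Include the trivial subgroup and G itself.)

G has 36 subgroups. Checking conjugation-invariance by order — order 1: 1/1 normal; order 2: 1/17 normal; order 4: 1/9 normal; order 8: 1/5 normal; order 16: 3/3 normal; order 32: 1/1 normal.
Total normal subgroups: 8.

8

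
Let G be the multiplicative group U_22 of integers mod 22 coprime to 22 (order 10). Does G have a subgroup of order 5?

Yes

5 | 10. A subgroup of order 5 is {1, 3, 5, 9, 15}.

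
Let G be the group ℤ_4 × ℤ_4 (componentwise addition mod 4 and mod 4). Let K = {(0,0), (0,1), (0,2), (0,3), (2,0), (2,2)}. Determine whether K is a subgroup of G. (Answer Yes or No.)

|K| = 6 does not divide |G| = 16, so by Lagrange K is not a subgroup.

No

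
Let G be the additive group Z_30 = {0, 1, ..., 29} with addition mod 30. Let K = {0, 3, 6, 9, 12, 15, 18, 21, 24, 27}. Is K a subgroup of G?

Yes

|K| = 10 divides |G| = 30, consistent with Lagrange.
K contains the identity, every element's inverse is in K, and K is closed under +: it is a subgroup.
In fact K = ⟨3⟩.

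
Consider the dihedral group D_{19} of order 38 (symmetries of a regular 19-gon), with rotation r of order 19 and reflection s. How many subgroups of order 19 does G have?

|G| = 38 and 19 | 38, so subgroups of order 19 are possible by Lagrange.
The subgroups of order 19 are: {e, r, r^2, r^3, r^4, r^5, r^6, r^7, r^8, r^9, r^10, r^11, r^12, r^13, r^14, r^15, r^16, r^17, r^18}.
So G has 1 subgroup of order 19.

1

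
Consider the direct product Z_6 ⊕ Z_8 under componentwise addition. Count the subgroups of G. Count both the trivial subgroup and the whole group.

22

|G| = 48, so by Lagrange every subgroup order divides 48. Divisors: 1, 2, 3, 4, 6, 8, 12, 16, 24, 48.
Subgroups by order — order 1: 1; order 2: 3; order 3: 1; order 4: 3; order 6: 3; order 8: 3; order 12: 3; order 16: 1; order 24: 3; order 48: 1.
Total: 1 + 3 + 1 + 3 + 3 + 3 + 3 + 1 + 3 + 1 = 22.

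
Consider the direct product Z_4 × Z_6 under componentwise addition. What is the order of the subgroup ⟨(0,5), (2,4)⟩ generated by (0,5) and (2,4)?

|⟨(0,5)⟩| = 6 and |⟨(2,4)⟩| = 6, so |H| is a multiple of lcm(6, 6) = 6 and divides |G| = 24.
Closing under the operation: H = {(0,0), (0,1), (0,2), (0,3), (0,4), (0,5), (2,0), (2,1), (2,2), (2,3), (2,4), (2,5)}, so |H| = 12.

12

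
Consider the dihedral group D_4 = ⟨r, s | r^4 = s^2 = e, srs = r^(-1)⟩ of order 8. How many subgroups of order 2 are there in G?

5

|G| = 8 and 2 | 8, so subgroups of order 2 are possible by Lagrange.
The subgroups of order 2 are: {e, r^2}; {e, r^2s}; {e, r^3s}; {e, rs}; … (5 in all).
So G has 5 subgroups of order 2.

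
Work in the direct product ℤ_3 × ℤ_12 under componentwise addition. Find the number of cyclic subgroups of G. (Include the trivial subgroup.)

15

A cyclic subgroup of order d is generated by each of its φ(d) elements of order d, so the cyclic subgroups of order d number (#elements of order d)/φ(d).
Cyclic subgroups by order — order 1: 1; order 2: 1; order 3: 4; order 4: 1; order 6: 4; order 12: 4.
Total: 15.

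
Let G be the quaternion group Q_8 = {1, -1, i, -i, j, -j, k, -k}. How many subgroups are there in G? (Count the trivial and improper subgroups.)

|G| = 8, so by Lagrange every subgroup order divides 8. Divisors: 1, 2, 4, 8.
Subgroups by order — order 1: 1; order 2: 1; order 4: 3; order 8: 1.
Total: 1 + 1 + 3 + 1 = 6.

6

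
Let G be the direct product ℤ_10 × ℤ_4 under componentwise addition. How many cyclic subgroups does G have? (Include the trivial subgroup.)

A cyclic subgroup of order d is generated by each of its φ(d) elements of order d, so the cyclic subgroups of order d number (#elements of order d)/φ(d).
Cyclic subgroups by order — order 1: 1; order 2: 3; order 4: 2; order 5: 1; order 10: 3; order 20: 2.
Total: 12.

12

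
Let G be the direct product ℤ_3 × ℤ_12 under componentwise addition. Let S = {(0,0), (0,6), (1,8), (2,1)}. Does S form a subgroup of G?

No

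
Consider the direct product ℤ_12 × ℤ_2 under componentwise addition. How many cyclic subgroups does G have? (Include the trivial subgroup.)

12

Group the elements of G by the cyclic subgroup they generate; each cyclic subgroup of order d accounts for φ(d) elements.
Cyclic subgroups by order — order 1: 1; order 2: 3; order 3: 1; order 4: 2; order 6: 3; order 12: 2.
Total: 12.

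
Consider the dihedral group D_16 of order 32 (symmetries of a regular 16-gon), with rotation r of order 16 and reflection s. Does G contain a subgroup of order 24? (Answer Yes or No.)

24 does not divide |G| = 32, so by Lagrange no subgroup of order 24 exists.

No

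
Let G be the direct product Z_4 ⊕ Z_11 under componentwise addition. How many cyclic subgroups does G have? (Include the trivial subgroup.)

6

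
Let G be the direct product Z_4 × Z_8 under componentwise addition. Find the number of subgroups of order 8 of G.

|G| = 32 and 8 | 32, so subgroups of order 8 are possible by Lagrange.
The subgroups of order 8 are: {(0,0), (0,1), (0,2), (0,3), (0,4), (0,5), (0,6), (0,7)}; {(0,0), (0,2), (0,4), (0,6), (2,0), (2,2), (2,4), (2,6)}; {(0,0), (0,2), (0,4), (0,6), (2,1), (2,3), (2,5), (2,7)}; {(0,0), (0,4), (1,0), (1,4), (2,0), (2,4), (3,0), (3,4)}; … (7 in all).
So G has 7 subgroups of order 8.

7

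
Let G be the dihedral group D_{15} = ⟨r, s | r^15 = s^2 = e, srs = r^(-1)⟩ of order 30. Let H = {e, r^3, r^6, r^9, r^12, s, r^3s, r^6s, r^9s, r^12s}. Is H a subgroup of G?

|H| = 10 divides |G| = 30, consistent with Lagrange.
H contains the identity, every element's inverse is in H, and H is closed under ·: it is a subgroup.

Yes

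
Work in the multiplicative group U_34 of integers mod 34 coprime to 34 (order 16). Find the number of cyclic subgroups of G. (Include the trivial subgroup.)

5

Each element a generates a cyclic subgroup ⟨a⟩; distinct elements may generate the same one (a cyclic group of order d has φ(d) generators).
Cyclic subgroups by order — order 1: 1; order 2: 1; order 4: 1; order 8: 1; order 16: 1.
Total: 5.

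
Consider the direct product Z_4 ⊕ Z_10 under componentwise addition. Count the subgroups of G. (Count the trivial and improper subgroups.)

16

|G| = 40, so by Lagrange every subgroup order divides 40. Divisors: 1, 2, 4, 5, 8, 10, 20, 40.
Subgroups by order — order 1: 1; order 2: 3; order 4: 3; order 5: 1; order 8: 1; order 10: 3; order 20: 3; order 40: 1.
Total: 1 + 3 + 3 + 1 + 1 + 3 + 3 + 1 = 16.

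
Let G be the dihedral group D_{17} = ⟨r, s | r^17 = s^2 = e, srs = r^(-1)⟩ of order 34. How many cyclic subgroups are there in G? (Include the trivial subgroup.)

Group the elements of G by the cyclic subgroup they generate; each cyclic subgroup of order d accounts for φ(d) elements.
Cyclic subgroups by order — order 1: 1; order 2: 17; order 17: 1.
Total: 19.

19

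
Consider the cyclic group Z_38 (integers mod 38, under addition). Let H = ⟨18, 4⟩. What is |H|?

19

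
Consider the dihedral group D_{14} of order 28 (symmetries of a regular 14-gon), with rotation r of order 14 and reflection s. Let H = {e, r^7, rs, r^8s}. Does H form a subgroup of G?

Yes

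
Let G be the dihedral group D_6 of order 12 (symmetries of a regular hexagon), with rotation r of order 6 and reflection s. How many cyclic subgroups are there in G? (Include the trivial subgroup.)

Each element a generates a cyclic subgroup ⟨a⟩; distinct elements may generate the same one (a cyclic group of order d has φ(d) generators).
Cyclic subgroups by order — order 1: 1; order 2: 7; order 3: 1; order 6: 1.
Total: 10.

10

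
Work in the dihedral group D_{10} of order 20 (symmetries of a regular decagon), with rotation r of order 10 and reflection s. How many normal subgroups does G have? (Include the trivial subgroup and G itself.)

7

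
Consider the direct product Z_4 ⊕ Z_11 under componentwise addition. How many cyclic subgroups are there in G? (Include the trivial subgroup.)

6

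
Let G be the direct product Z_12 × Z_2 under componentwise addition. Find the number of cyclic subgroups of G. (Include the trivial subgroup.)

Each element a generates a cyclic subgroup ⟨a⟩; distinct elements may generate the same one (a cyclic group of order d has φ(d) generators).
Cyclic subgroups by order — order 1: 1; order 2: 3; order 3: 1; order 4: 2; order 6: 3; order 12: 2.
Total: 12.

12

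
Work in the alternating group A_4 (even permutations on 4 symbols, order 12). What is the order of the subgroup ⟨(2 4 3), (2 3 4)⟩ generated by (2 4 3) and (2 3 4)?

|⟨(2 4 3)⟩| = 3 and |⟨(2 3 4)⟩| = 3, so |H| is a multiple of lcm(3, 3) = 3 and divides |G| = 12.
Closing under the operation: H = {e, (2 3 4), (2 4 3)}, so |H| = 3.

3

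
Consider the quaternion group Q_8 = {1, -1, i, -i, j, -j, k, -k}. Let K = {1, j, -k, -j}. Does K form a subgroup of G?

-k ∈ K but its inverse k ∉ K, so K is not a subgroup.

No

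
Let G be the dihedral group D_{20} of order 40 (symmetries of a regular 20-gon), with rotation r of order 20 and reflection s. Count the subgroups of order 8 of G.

5

|G| = 40 and 8 | 40, so subgroups of order 8 are possible by Lagrange.
The subgroups of order 8 are: {e, r^5, r^10, r^15, s, r^5s, r^10s, r^15s}; {e, r^5, r^10, r^15, rs, r^6s, r^11s, r^16s}; {e, r^5, r^10, r^15, r^2s, r^7s, r^12s, r^17s}; {e, r^5, r^10, r^15, r^3s, r^8s, r^13s, r^18s}; … (5 in all).
So G has 5 subgroups of order 8.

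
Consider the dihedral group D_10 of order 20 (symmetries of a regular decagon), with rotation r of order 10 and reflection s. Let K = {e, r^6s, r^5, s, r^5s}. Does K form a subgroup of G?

No

Closure fails: s · r^6s = r^4 ∉ K. So K is not a subgroup.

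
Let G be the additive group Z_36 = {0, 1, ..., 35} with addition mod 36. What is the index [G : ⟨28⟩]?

4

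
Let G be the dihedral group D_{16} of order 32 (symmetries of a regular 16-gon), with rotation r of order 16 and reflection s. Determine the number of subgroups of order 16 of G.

|G| = 32 and 16 | 32, so subgroups of order 16 are possible by Lagrange.
The subgroups of order 16 are: {e, r, r^2, r^3, r^4, r^5, r^6, r^7, r^8, r^9, r^10, r^11, r^12, r^13, r^14, r^15}; {e, r^2, r^4, r^6, r^8, r^10, r^12, r^14, s, r^2s, r^4s, r^6s, r^8s, r^10s, r^12s, r^14s}; {e, r^2, r^4, r^6, r^8, r^10, r^12, r^14, rs, r^3s, r^5s, r^7s, r^9s, r^11s, r^13s, r^15s}.
So G has 3 subgroups of order 16.

3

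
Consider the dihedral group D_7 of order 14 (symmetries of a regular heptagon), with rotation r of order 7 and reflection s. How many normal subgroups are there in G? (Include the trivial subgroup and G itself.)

G has 10 subgroups. Checking conjugation-invariance by order — order 1: 1/1 normal; order 2: 0/7 normal; order 7: 1/1 normal; order 14: 1/1 normal.
Total normal subgroups: 3.

3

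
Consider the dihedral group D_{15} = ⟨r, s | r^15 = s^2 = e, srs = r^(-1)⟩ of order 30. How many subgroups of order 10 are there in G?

|G| = 30 and 10 | 30, so subgroups of order 10 are possible by Lagrange.
The subgroups of order 10 are: {e, r^3, r^6, r^9, r^12, rs, r^4s, r^7s, r^10s, r^13s}; {e, r^3, r^6, r^9, r^12, r^2s, r^5s, r^8s, r^11s, r^14s}; {e, r^3, r^6, r^9, r^12, s, r^3s, r^6s, r^9s, r^12s}.
So G has 3 subgroups of order 10.

3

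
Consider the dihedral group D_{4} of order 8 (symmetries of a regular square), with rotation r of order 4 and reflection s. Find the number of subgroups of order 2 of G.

5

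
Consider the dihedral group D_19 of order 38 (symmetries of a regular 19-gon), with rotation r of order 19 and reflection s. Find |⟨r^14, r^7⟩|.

19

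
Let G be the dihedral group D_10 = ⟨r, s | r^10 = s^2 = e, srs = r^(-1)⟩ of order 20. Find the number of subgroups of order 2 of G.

11

|G| = 20 and 2 | 20, so subgroups of order 2 are possible by Lagrange.
The subgroups of order 2 are: {e, r^2s}; {e, r^3s}; {e, r^4s}; {e, r^5}; … (11 in all).
So G has 11 subgroups of order 2.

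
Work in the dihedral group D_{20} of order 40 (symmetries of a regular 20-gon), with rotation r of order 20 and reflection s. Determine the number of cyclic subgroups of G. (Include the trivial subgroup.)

26

A cyclic subgroup of order d is generated by each of its φ(d) elements of order d, so the cyclic subgroups of order d number (#elements of order d)/φ(d).
Cyclic subgroups by order — order 1: 1; order 2: 21; order 4: 1; order 5: 1; order 10: 1; order 20: 1.
Total: 26.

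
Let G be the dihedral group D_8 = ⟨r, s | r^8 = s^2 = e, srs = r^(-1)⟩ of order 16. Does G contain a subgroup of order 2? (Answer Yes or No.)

2 | 16. A subgroup of order 2 is {e, r^2s}.

Yes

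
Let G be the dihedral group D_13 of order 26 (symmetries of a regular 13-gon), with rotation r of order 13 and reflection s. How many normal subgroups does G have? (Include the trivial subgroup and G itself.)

G has 16 subgroups. Checking conjugation-invariance by order — order 1: 1/1 normal; order 2: 0/13 normal; order 13: 1/1 normal; order 26: 1/1 normal.
Total normal subgroups: 3.

3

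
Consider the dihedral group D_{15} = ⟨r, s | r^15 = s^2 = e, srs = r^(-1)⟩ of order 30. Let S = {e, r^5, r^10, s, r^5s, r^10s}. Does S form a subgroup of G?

Yes

|S| = 6 divides |G| = 30, consistent with Lagrange.
S contains the identity, every element's inverse is in S, and S is closed under ·: it is a subgroup.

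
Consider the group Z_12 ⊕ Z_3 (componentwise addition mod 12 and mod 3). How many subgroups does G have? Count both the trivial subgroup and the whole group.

|G| = 36, so by Lagrange every subgroup order divides 36. Divisors: 1, 2, 3, 4, 6, 9, 12, 18, 36.
Subgroups by order — order 1: 1; order 2: 1; order 3: 4; order 4: 1; order 6: 4; order 9: 1; order 12: 4; order 18: 1; order 36: 1.
Total: 1 + 1 + 4 + 1 + 4 + 1 + 4 + 1 + 1 = 18.

18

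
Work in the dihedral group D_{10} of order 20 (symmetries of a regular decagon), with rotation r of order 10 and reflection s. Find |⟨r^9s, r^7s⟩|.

10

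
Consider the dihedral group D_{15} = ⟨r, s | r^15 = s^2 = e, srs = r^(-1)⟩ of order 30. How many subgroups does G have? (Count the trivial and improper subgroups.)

28

|G| = 30, so by Lagrange every subgroup order divides 30. Divisors: 1, 2, 3, 5, 6, 10, 15, 30.
Subgroups by order — order 1: 1; order 2: 15; order 3: 1; order 5: 1; order 6: 5; order 10: 3; order 15: 1; order 30: 1.
Total: 1 + 15 + 1 + 1 + 5 + 3 + 1 + 1 = 28.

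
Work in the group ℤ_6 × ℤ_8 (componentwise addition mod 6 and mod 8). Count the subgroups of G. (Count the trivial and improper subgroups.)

22

|G| = 48, so by Lagrange every subgroup order divides 48. Divisors: 1, 2, 3, 4, 6, 8, 12, 16, 24, 48.
Subgroups by order — order 1: 1; order 2: 3; order 3: 1; order 4: 3; order 6: 3; order 8: 3; order 12: 3; order 16: 1; order 24: 3; order 48: 1.
Total: 1 + 3 + 1 + 3 + 3 + 3 + 3 + 1 + 3 + 1 = 22.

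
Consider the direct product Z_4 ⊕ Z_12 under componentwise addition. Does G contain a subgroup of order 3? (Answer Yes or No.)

3 | 48. A subgroup of order 3 is {(0,0), (0,4), (0,8)}.

Yes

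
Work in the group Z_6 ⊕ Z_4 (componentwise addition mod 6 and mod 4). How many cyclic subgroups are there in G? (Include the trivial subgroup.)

Each element a generates a cyclic subgroup ⟨a⟩; distinct elements may generate the same one (a cyclic group of order d has φ(d) generators).
Cyclic subgroups by order — order 1: 1; order 2: 3; order 3: 1; order 4: 2; order 6: 3; order 12: 2.
Total: 12.

12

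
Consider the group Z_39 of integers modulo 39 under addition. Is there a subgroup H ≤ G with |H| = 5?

5 does not divide |G| = 39, so by Lagrange no subgroup of order 5 exists.

No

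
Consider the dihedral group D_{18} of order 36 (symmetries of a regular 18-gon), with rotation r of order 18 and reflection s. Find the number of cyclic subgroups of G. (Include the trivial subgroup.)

24

A cyclic subgroup of order d is generated by each of its φ(d) elements of order d, so the cyclic subgroups of order d number (#elements of order d)/φ(d).
Cyclic subgroups by order — order 1: 1; order 2: 19; order 3: 1; order 6: 1; order 9: 1; order 18: 1.
Total: 24.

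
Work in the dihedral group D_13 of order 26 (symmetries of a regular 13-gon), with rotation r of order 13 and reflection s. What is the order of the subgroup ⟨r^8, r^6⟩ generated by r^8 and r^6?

13

|⟨r^8⟩| = 13 and |⟨r^6⟩| = 13, so |H| is a multiple of lcm(13, 13) = 13 and divides |G| = 26.
Closing under the operation: H = {e, r, r^2, r^3, r^4, r^5, r^6, r^7, r^8, r^9, r^10, r^11, r^12}, so |H| = 13.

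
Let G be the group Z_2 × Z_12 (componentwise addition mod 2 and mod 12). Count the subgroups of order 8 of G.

|G| = 24 and 8 | 24, so subgroups of order 8 are possible by Lagrange.
The subgroups of order 8 are: {(0,0), (0,3), (0,6), (0,9), (1,0), (1,3), (1,6), (1,9)}.
So G has 1 subgroup of order 8.

1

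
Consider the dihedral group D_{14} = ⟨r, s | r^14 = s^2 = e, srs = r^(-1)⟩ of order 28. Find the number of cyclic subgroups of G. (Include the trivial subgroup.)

Group the elements of G by the cyclic subgroup they generate; each cyclic subgroup of order d accounts for φ(d) elements.
Cyclic subgroups by order — order 1: 1; order 2: 15; order 7: 1; order 14: 1.
Total: 18.

18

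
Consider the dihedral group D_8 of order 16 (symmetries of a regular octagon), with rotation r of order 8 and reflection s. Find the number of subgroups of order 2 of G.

9

|G| = 16 and 2 | 16, so subgroups of order 2 are possible by Lagrange.
The subgroups of order 2 are: {e, r^2s}; {e, r^3s}; {e, r^4}; {e, r^4s}; … (9 in all).
So G has 9 subgroups of order 2.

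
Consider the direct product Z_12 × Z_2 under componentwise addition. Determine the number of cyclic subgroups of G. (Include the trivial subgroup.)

A cyclic subgroup of order d is generated by each of its φ(d) elements of order d, so the cyclic subgroups of order d number (#elements of order d)/φ(d).
Cyclic subgroups by order — order 1: 1; order 2: 3; order 3: 1; order 4: 2; order 6: 3; order 12: 2.
Total: 12.

12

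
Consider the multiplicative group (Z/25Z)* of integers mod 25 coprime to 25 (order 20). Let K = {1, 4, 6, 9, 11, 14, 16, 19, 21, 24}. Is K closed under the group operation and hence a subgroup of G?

|K| = 10 divides |G| = 20, consistent with Lagrange.
K contains the identity, every element's inverse is in K, and K is closed under ·: it is a subgroup.
In fact K = ⟨4⟩.

Yes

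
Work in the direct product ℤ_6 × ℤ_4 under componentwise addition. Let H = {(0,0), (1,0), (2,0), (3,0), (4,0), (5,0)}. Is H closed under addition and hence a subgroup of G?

Yes

|H| = 6 divides |G| = 24, consistent with Lagrange.
H contains the identity, every element's inverse is in H, and H is closed under +: it is a subgroup.
In fact H = ⟨(5,0)⟩.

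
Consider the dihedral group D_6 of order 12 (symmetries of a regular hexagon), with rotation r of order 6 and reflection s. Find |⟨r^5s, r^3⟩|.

4

|⟨r^5s⟩| = 2 and |⟨r^3⟩| = 2, so |H| is a multiple of lcm(2, 2) = 2 and divides |G| = 12.
Closing under the operation: H = {e, r^3, r^2s, r^5s}, so |H| = 4.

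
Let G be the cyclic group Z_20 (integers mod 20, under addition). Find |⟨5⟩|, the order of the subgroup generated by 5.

4

In Z_20, the order of an element a is n/gcd(a, n).
gcd(5, 20) = 5, so |⟨5⟩| = 20/5 = 4.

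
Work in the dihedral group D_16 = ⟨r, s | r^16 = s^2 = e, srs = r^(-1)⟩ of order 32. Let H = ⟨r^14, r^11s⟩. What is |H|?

|⟨r^14⟩| = 8 and |⟨r^11s⟩| = 2, so |H| is a multiple of lcm(8, 2) = 8 and divides |G| = 32.
Closing under the operation: H = {e, r^2, r^4, r^6, r^8, r^10, r^12, r^14, rs, r^3s, r^5s, r^7s, r^9s, r^11s, r^13s, r^15s}, so |H| = 16.

16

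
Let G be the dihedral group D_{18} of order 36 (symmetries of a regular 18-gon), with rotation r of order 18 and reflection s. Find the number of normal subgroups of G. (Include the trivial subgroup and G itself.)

9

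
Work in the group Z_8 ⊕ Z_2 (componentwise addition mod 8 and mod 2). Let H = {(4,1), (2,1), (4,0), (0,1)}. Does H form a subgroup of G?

No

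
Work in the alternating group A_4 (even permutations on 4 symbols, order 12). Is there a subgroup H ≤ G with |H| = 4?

4 | 12. A subgroup of order 4 is {e, (1 2)(3 4), (1 3)(2 4), (1 4)(2 3)}.

Yes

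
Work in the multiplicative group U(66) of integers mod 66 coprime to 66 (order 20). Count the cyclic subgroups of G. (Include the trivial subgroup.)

8

Group the elements of G by the cyclic subgroup they generate; each cyclic subgroup of order d accounts for φ(d) elements.
Cyclic subgroups by order — order 1: 1; order 2: 3; order 5: 1; order 10: 3.
Total: 8.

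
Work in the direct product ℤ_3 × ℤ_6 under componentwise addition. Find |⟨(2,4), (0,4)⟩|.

9

|⟨(2,4)⟩| = 3 and |⟨(0,4)⟩| = 3, so |H| is a multiple of lcm(3, 3) = 3 and divides |G| = 18.
Closing under the operation: H = {(0,0), (0,2), (0,4), (1,0), (1,2), (1,4), (2,0), (2,2), (2,4)}, so |H| = 9.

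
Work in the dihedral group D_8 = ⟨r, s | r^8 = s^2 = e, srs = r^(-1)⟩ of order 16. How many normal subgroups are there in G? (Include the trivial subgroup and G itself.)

G has 19 subgroups. Checking conjugation-invariance by order — order 1: 1/1 normal; order 2: 1/9 normal; order 4: 1/5 normal; order 8: 3/3 normal; order 16: 1/1 normal.
Total normal subgroups: 7.

7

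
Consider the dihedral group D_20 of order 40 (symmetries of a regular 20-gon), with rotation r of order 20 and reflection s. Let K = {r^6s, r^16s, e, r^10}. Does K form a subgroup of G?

Yes

|K| = 4 divides |G| = 40, consistent with Lagrange.
K contains the identity, every element's inverse is in K, and K is closed under ·: it is a subgroup.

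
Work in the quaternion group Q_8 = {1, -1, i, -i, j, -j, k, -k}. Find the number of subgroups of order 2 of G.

|G| = 8 and 2 | 8, so subgroups of order 2 are possible by Lagrange.
The subgroups of order 2 are: {1, -1}.
So G has 1 subgroup of order 2.

1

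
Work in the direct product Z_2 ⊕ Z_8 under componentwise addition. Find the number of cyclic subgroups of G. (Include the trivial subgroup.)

Group the elements of G by the cyclic subgroup they generate; each cyclic subgroup of order d accounts for φ(d) elements.
Cyclic subgroups by order — order 1: 1; order 2: 3; order 4: 2; order 8: 2.
Total: 8.

8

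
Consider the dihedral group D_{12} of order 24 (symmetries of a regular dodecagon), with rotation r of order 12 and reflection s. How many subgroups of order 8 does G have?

|G| = 24 and 8 | 24, so subgroups of order 8 are possible by Lagrange.
The subgroups of order 8 are: {e, r^3, r^6, r^9, rs, r^4s, r^7s, r^10s}; {e, r^3, r^6, r^9, r^2s, r^5s, r^8s, r^11s}; {e, r^3, r^6, r^9, s, r^3s, r^6s, r^9s}.
So G has 3 subgroups of order 8.

3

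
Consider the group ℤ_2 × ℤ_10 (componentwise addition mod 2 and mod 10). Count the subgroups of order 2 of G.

3

|G| = 20 and 2 | 20, so subgroups of order 2 are possible by Lagrange.
The subgroups of order 2 are: {(0,0), (0,5)}; {(0,0), (1,0)}; {(0,0), (1,5)}.
So G has 3 subgroups of order 2.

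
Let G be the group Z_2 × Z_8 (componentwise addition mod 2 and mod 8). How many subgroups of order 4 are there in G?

|G| = 16 and 4 | 16, so subgroups of order 4 are possible by Lagrange.
The subgroups of order 4 are: {(0,0), (0,2), (0,4), (0,6)}; {(0,0), (0,4), (1,0), (1,4)}; {(0,0), (0,4), (1,2), (1,6)}.
So G has 3 subgroups of order 4.

3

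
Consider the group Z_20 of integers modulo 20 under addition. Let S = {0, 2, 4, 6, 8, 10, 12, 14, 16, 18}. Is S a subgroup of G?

Yes

|S| = 10 divides |G| = 20, consistent with Lagrange.
S contains the identity, every element's inverse is in S, and S is closed under +: it is a subgroup.
In fact S = ⟨2⟩.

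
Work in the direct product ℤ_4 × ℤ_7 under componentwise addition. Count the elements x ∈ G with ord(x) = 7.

6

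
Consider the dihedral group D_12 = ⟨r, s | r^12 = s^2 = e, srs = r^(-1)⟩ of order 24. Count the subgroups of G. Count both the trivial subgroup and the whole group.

34

|G| = 24, so by Lagrange every subgroup order divides 24. Divisors: 1, 2, 3, 4, 6, 8, 12, 24.
Subgroups by order — order 1: 1; order 2: 13; order 3: 1; order 4: 7; order 6: 5; order 8: 3; order 12: 3; order 24: 1.
Total: 1 + 13 + 1 + 7 + 5 + 3 + 3 + 1 = 34.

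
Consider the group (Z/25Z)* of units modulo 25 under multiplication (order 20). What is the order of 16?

Compute successive powers of 16 mod 25: 16, 6, 21, 11, 1; 16^5 ≡ 1 (mod 25).
So |⟨16⟩| = 5.

5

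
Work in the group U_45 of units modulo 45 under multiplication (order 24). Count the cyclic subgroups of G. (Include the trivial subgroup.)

Group the elements of G by the cyclic subgroup they generate; each cyclic subgroup of order d accounts for φ(d) elements.
Cyclic subgroups by order — order 1: 1; order 2: 3; order 3: 1; order 4: 2; order 6: 3; order 12: 2.
Total: 12.

12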